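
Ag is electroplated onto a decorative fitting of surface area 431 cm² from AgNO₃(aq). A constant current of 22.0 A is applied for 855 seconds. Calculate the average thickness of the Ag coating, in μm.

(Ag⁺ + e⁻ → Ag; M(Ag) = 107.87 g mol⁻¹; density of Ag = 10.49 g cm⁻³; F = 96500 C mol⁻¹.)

46.5 μm

Q = I·t = 22.00 × 855.00 = 18810 C; n(e⁻) = 0.1949 mol.
n(Ag) = n(e⁻)/1 = 0.1949 mol, so m = 0.1949 × 107.87 = 21.03 g.
Volume = m/ρ = 21.03 / 10.49 = 2.004 cm³.
Thickness = V/A = 2.004 / 431 = 0.00465 cm = 46.5 μm.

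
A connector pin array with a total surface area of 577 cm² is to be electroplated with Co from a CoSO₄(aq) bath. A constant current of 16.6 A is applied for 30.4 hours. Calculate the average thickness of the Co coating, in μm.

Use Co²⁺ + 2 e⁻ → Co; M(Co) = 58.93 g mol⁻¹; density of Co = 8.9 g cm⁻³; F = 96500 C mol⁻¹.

1080 μm

Q = I·t = 16.60 × 109440 = 1817000 C; n(e⁻) = 18.83 mol.
n(Co) = n(e⁻)/2 = 9.413 mol, so m = 9.413 × 58.93 = 554.7 g.
Volume = m/ρ = 554.7 / 8.9 = 62.33 cm³.
Thickness = V/A = 62.33 / 577 = 0.108 cm = 1080 μm.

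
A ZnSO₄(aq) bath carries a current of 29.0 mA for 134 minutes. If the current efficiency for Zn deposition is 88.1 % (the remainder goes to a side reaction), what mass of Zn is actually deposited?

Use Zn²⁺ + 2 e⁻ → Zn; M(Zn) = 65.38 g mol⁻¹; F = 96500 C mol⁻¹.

0.0696 g

Q = I·t = 0.02900 × 8040.0 = 233.2 C.
n(e⁻) = 233.2/96500 = 0.002416 mol; theoretically n(Zn) = 0.002416/2 = 0.001208 mol, m_theo = 0.07898 g.
At 88.1 % efficiency, m_actual = 0.881 × 0.07898 = 0.0696 g.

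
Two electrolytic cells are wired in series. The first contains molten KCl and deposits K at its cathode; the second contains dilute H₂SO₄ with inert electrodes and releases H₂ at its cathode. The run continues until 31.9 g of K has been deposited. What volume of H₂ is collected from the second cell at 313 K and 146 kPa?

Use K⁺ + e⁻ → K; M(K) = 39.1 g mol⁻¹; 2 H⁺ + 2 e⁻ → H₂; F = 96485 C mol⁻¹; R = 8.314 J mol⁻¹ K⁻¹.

n(K) = 31.9 / 39.1 = 0.8159 mol, so n(e⁻) = 1 × 0.8159 = 0.8159 mol.
The cells are in series, so the same 0.8159 mol of electrons passes through the second cell.
2 H⁺ + 2 e⁻ → H₂ — 2 mol e⁻ per mol H₂, so n(H₂) = 0.8159/2 = 0.4079 mol.
V = nRT/P = (0.4079 × 8.314 × 313) / (146 × 10³) = 0.00727 m³ = 7.27 L.

7.27 L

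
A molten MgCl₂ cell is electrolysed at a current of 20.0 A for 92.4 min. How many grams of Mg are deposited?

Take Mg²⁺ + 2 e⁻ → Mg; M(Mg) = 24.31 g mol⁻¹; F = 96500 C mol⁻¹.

14.0 g

Q = I·t = 20.00 A × 5544.0 s = 110900 C.
n(e⁻) = Q/F = 110900 / 96500 = 1.149 mol.
Mg²⁺ + 2 e⁻ → Mg, so n(Mg) = n(e⁻)/2 = 0.5745 mol.
m = n·M = 0.5745 × 24.31 = 14.0 g.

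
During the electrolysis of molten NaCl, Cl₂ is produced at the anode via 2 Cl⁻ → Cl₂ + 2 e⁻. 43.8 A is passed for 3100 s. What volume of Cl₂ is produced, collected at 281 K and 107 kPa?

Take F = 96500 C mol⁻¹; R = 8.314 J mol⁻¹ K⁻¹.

Q = I·t = 43.80 A × 3100.0 s = 135800 C.
n(e⁻) = Q/F = 135800 / 96500 = 1.407 mol.
2 electrons are transferred per Cl₂ molecule, so n(Cl₂) = 1.407 / 2 = 0.7035 mol.
V = nRT/P = (0.7035 × 8.314 × 281) / (107 × 10³ Pa) = 0.0154 m³ = 15.4 L.

15.4 L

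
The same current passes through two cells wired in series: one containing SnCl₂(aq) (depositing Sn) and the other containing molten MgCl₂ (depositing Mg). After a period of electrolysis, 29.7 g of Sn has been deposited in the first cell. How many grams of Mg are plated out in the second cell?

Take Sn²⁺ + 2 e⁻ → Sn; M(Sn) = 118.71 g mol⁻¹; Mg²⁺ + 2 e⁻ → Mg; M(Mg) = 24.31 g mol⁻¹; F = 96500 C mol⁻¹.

6.08 g

n(Sn) = 29.7 / 118.71 = 0.2502 mol.
Since Sn²⁺ + 2 e⁻ → Sn, n(e⁻) passed = 2 × 0.2502 = 0.5004 mol.
Cells in series carry the same charge, so the same 0.5004 mol of electrons passes through cell 2.
Mg²⁺ + 2 e⁻ → Mg, so n(Mg) = 0.5004 / 2 = 0.2502 mol.
m(Mg) = 0.2502 × 24.31 = 6.08 g.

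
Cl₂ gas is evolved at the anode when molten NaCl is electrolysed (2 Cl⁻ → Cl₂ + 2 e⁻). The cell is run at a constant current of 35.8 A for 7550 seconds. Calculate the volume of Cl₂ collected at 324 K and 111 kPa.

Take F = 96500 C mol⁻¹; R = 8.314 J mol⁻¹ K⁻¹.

Q = I·t = 35.80 A × 7550.0 s = 270300 C.
n(e⁻) = Q/F = 270300 / 96500 = 2.801 mol.
2 electrons are transferred per Cl₂ molecule, so n(Cl₂) = 2.801 / 2 = 1.400 mol.
V = nRT/P = (1.400 × 8.314 × 324) / (111 × 10³ Pa) = 0.0340 m³ = 34.0 L.

34.0 L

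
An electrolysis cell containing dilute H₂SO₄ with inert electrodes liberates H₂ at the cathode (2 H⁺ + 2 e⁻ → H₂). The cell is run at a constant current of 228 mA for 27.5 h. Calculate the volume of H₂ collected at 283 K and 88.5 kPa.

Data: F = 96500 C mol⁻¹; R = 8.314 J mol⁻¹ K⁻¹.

Q = I·t = 0.2280 A × 99000 s = 22570 C.
n(e⁻) = Q/F = 22570 / 96500 = 0.2339 mol.
2 electrons are transferred per H₂ molecule, so n(H₂) = 0.2339 / 2 = 0.1170 mol.
V = nRT/P = (0.1170 × 8.314 × 283) / (88.5 × 10³ Pa) = 0.00311 m³ = 3.11 L.

3.11 L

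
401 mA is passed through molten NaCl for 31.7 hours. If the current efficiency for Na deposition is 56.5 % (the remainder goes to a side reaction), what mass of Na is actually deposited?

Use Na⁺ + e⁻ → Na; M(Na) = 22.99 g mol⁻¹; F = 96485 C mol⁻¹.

6.16 g

Q = I·t = 0.4010 × 114120 = 45760 C.
n(e⁻) = 45760/96485 = 0.4743 mol; theoretically n(Na) = 0.4743/1 = 0.4743 mol, m_theo = 10.90 g.
At 56.5 % efficiency, m_actual = 0.565 × 10.90 = 6.16 g.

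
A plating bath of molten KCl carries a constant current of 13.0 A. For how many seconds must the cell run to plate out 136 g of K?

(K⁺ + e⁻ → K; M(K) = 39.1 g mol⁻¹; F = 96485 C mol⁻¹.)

n(K) = m/M = 136 / 39.1 = 3.478 mol.
Each K atom requires 1 electron, so n(e⁻) = 1 × 3.478 = 3.478 mol.
Q = n(e⁻)·F = 3.478 × 96485 = 335600 C.
t = Q/I = 335600 / 13.00 A = 25820 s.

25800 s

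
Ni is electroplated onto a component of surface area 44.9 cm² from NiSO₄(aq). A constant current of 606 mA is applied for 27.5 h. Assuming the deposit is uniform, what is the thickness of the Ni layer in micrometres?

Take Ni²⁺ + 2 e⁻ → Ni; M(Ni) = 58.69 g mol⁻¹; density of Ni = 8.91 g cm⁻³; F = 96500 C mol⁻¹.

456 μm

Q = I·t = 0.6060 × 99000 = 59990 C; n(e⁻) = 0.6217 mol.
n(Ni) = n(e⁻)/2 = 0.3108 mol, so m = 0.3108 × 58.69 = 18.24 g.
Volume = m/ρ = 18.24 / 8.91 = 2.048 cm³.
Thickness = V/A = 2.048 / 44.9 = 0.0456 cm = 456 μm.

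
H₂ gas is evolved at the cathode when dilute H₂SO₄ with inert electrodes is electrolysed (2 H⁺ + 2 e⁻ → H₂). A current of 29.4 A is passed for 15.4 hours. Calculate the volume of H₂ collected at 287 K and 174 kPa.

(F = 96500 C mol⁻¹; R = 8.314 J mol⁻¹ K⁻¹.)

Q = I·t = 29.40 A × 55440 s = 1630000 C.
n(e⁻) = Q/F = 1630000 / 96500 = 16.89 mol.
2 electrons are transferred per H₂ molecule, so n(H₂) = 16.89 / 2 = 8.445 mol.
V = nRT/P = (8.445 × 8.314 × 287) / (174 × 10³ Pa) = 0.116 m³ = 116 L.

116 L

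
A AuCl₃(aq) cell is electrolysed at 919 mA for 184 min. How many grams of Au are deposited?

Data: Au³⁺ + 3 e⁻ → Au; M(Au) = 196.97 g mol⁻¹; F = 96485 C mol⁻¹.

Q = I·t = 0.9190 A × 11040 s = 10150 C.
n(e⁻) = Q/F = 10150 / 96485 = 0.1052 mol.
Au³⁺ + 3 e⁻ → Au, so n(Au) = n(e⁻)/3 = 0.03505 mol.
m = n·M = 0.03505 × 196.97 = 6.90 g.

6.90 g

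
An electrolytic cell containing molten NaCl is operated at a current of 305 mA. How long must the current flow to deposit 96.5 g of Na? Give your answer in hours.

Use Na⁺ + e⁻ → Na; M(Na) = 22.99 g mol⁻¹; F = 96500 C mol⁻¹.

n(Na) = m/M = 96.5 / 22.99 = 4.197 mol.
Each Na atom requires 1 electron, so n(e⁻) = 1 × 4.197 = 4.197 mol.
Q = n(e⁻)·F = 4.197 × 96500 = 405100 C.
t = Q/I = 405100 / 0.3050 A = 1328000 s = 369 h.

369 h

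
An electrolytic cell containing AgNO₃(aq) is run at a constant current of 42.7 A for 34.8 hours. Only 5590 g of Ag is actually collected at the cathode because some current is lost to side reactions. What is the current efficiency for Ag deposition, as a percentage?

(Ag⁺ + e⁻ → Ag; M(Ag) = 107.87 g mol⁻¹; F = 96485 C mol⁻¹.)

93.5 %

Q = I·t = 42.70 × 125280 = 5349000 C; n(e⁻) = 5349000/96485 = 55.44 mol.
Theoretical n(Ag) = n(e⁻)/1 = 55.44 mol, i.e. m_theo = 55.44 × 107.87 = 5981 g.
Efficiency = m_actual / m_theo = 5590 / 5981 = 93.5 %.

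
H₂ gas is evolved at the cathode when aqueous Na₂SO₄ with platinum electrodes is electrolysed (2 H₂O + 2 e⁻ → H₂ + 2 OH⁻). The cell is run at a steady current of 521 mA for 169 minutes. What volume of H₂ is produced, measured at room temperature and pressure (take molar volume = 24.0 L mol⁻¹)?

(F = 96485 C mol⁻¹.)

Q = I·t = 0.5210 A × 10140 s = 5283 C.
n(e⁻) = Q/F = 5283 / 96485 = 0.05475 mol.
2 electrons are transferred per H₂ molecule, so n(H₂) = 0.05475 / 2 = 0.02738 mol.
V = n × V_m = 0.02738 × 24.0 = 0.657 L.

0.657 L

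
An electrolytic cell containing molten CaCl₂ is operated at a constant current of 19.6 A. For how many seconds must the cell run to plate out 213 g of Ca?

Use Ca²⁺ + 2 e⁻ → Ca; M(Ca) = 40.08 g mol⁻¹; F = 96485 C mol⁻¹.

n(Ca) = m/M = 213 / 40.08 = 5.314 mol.
Each Ca atom requires 2 electrons, so n(e⁻) = 2 × 5.314 = 10.63 mol.
Q = n(e⁻)·F = 10.63 × 96485 = 1026000 C.
t = Q/I = 1026000 / 19.60 A = 52320 s.

52300 s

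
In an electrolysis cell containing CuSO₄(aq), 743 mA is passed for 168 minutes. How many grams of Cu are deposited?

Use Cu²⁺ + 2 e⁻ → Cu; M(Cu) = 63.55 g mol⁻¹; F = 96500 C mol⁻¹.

2.47 g

Q = I·t = 0.7430 A × 10080 s = 7489 C.
n(e⁻) = Q/F = 7489 / 96500 = 0.07761 mol.
Cu²⁺ + 2 e⁻ → Cu, so n(Cu) = n(e⁻)/2 = 0.03881 mol.
m = n·M = 0.03881 × 63.55 = 2.47 g.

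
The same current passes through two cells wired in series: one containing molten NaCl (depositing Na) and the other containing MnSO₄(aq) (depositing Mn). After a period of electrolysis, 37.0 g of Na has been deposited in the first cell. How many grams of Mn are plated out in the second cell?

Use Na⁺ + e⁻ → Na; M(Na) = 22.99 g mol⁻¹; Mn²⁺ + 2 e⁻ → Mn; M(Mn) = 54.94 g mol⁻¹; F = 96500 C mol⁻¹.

n(Na) = 37.0 / 22.99 = 1.609 mol.
Since Na⁺ + e⁻ → Na, n(e⁻) passed = 1 × 1.609 = 1.609 mol.
Cells in series carry the same charge, so the same 1.609 mol of electrons passes through cell 2.
Mn²⁺ + 2 e⁻ → Mn, so n(Mn) = 1.609 / 2 = 0.8047 mol.
m(Mn) = 0.8047 × 54.94 = 44.2 g.

44.2 g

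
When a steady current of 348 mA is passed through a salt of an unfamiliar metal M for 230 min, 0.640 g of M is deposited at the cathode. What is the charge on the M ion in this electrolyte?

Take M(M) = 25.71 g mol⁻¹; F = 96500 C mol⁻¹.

Q = I·t = 0.3480 A × 13800 s = 4802 C, so n(e⁻) = 4802/96500 = 0.04977 mol.
n(M) deposited = 0.640 / 25.71 = 0.02489 mol.
Electrons per atom = n(e⁻)/n(M) = 0.04977 / 0.02489 = 2.00 ≈ 2, so the ion is M²⁺.

+2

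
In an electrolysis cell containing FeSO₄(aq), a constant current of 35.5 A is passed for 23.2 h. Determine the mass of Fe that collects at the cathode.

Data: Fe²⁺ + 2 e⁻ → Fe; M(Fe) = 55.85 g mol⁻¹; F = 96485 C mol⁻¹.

Q = I·t = 35.50 A × 83520 s = 2965000 C.
n(e⁻) = Q/F = 2965000 / 96485 = 30.73 mol.
Fe²⁺ + 2 e⁻ → Fe, so n(Fe) = n(e⁻)/2 = 15.36 mol.
m = n·M = 15.36 × 55.85 = 858 g.

858 g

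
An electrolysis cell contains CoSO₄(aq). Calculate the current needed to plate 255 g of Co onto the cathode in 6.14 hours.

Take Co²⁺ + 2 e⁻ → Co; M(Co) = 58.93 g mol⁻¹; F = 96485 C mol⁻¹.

n(Co) = 255 / 58.93 = 4.327 mol.
n(e⁻) = 2 × 4.327 = 8.654 mol.
Q = n(e⁻)·F = 8.654 × 96485 = 835000 C.
I = Q/t = 835000 / 22104 s = 37.8 A.

37.8 A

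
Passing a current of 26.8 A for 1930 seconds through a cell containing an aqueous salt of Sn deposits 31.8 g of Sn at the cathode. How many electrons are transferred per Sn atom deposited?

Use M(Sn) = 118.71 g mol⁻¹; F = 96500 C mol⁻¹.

2

Q = I·t = 26.80 A × 1930.0 s = 51720 C, so n(e⁻) = 51720/96500 = 0.5360 mol.
n(Sn) deposited = 31.8 / 118.71 = 0.2679 mol.
Electrons per atom = n(e⁻)/n(Sn) = 0.5360 / 0.2679 = 2.00 ≈ 2, so the ion is Sn²⁺.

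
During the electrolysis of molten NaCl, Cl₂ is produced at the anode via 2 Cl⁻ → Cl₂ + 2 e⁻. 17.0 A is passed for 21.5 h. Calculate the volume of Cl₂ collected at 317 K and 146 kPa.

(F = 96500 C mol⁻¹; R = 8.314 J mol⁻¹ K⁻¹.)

123 L

Q = I·t = 17.00 A × 77400 s = 1316000 C.
n(e⁻) = Q/F = 1316000 / 96500 = 13.64 mol.
2 electrons are transferred per Cl₂ molecule, so n(Cl₂) = 13.64 / 2 = 6.818 mol.
V = nRT/P = (6.818 × 8.314 × 317) / (146 × 10³ Pa) = 0.123 m³ = 123 L.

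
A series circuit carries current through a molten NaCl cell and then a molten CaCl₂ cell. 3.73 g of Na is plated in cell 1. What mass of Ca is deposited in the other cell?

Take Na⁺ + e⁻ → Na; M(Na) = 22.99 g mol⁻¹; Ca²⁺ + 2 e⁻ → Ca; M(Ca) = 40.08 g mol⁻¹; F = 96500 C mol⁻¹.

n(Na) = 3.73 / 22.99 = 0.1622 mol.
Since Na⁺ + e⁻ → Na, n(e⁻) passed = 1 × 0.1622 = 0.1622 mol.
Cells in series carry the same charge, so the same 0.1622 mol of electrons passes through cell 2.
Ca²⁺ + 2 e⁻ → Ca, so n(Ca) = 0.1622 / 2 = 0.08112 mol.
m(Ca) = 0.08112 × 40.08 = 3.25 g.

3.25 g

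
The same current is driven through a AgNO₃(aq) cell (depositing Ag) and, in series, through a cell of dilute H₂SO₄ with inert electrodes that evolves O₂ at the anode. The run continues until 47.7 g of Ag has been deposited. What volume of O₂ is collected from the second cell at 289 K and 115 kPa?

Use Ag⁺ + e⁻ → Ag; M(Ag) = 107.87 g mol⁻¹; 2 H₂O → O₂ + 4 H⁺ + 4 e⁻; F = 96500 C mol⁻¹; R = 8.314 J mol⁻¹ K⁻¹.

n(Ag) = 47.7 / 107.87 = 0.4422 mol, so n(e⁻) = 1 × 0.4422 = 0.4422 mol.
The cells are in series, so the same 0.4422 mol of electrons passes through the second cell.
2 H₂O → O₂ + 4 H⁺ + 4 e⁻ — 4 mol e⁻ per mol O₂, so n(O₂) = 0.4422/4 = 0.1105 mol.
V = nRT/P = (0.1105 × 8.314 × 289) / (115 × 10³) = 0.00231 m³ = 2.31 L.

2.31 L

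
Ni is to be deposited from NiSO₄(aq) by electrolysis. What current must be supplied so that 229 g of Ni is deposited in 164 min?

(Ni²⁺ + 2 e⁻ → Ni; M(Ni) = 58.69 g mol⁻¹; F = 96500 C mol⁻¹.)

76.5 A

n(Ni) = 229 / 58.69 = 3.902 mol.
n(e⁻) = 2 × 3.902 = 7.804 mol.
Q = n(e⁻)·F = 7.804 × 96500 = 753100 C.
I = Q/t = 753100 / 9840.0 s = 76.5 A.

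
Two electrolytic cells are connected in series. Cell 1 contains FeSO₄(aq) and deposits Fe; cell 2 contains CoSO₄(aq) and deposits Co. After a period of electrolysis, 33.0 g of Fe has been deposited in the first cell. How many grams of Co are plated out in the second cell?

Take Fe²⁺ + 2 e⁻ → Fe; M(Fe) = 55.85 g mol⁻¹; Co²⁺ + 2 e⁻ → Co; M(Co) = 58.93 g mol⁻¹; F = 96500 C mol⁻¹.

n(Fe) = 33.0 / 55.85 = 0.5909 mol.
Since Fe²⁺ + 2 e⁻ → Fe, n(e⁻) passed = 2 × 0.5909 = 1.182 mol.
Cells in series carry the same charge, so the same 1.182 mol of electrons passes through cell 2.
Co²⁺ + 2 e⁻ → Co, so n(Co) = 1.182 / 2 = 0.5909 mol.
m(Co) = 0.5909 × 58.93 = 34.8 g.

34.8 g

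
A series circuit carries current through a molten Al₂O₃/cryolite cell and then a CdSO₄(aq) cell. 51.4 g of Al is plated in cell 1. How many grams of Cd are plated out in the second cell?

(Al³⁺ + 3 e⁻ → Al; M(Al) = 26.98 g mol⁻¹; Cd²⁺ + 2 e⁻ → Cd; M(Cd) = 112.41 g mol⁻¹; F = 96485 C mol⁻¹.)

n(Al) = 51.4 / 26.98 = 1.905 mol.
Since Al³⁺ + 3 e⁻ → Al, n(e⁻) passed = 3 × 1.905 = 5.715 mol.
Cells in series carry the same charge, so the same 5.715 mol of electrons passes through cell 2.
Cd²⁺ + 2 e⁻ → Cd, so n(Cd) = 5.715 / 2 = 2.858 mol.
m(Cd) = 2.858 × 112.41 = 321 g.

321 g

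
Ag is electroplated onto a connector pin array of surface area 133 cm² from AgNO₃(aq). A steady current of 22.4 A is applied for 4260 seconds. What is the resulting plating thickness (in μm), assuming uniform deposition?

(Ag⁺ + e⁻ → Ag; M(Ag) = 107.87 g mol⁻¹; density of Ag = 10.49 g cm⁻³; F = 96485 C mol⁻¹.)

Q = I·t = 22.40 × 4260.0 = 95420 C; n(e⁻) = 0.9890 mol.
n(Ag) = n(e⁻)/1 = 0.9890 mol, so m = 0.9890 × 107.87 = 106.7 g.
Volume = m/ρ = 106.7 / 10.49 = 10.17 cm³.
Thickness = V/A = 10.17 / 133 = 0.0765 cm = 765 μm.

765 μm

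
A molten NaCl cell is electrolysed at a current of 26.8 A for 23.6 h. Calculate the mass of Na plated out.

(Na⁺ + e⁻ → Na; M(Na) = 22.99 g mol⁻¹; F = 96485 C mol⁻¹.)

Q = I·t = 26.80 A × 84960 s = 2277000 C.
n(e⁻) = Q/F = 2277000 / 96485 = 23.60 mol.
Na⁺ + e⁻ → Na, so n(Na) = n(e⁻)/1 = 23.60 mol.
m = n·M = 23.60 × 22.99 = 543 g.

543 g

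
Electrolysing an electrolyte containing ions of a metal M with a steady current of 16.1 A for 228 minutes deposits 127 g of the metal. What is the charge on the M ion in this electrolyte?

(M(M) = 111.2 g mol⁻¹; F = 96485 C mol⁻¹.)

Q = I·t = 16.10 A × 13680 s = 220200 C, so n(e⁻) = 220200/96485 = 2.283 mol.
n(M) deposited = 127 / 111.2 = 1.142 mol.
Electrons per atom = n(e⁻)/n(M) = 2.283 / 1.142 = 2.00 ≈ 2, so the ion is M²⁺.

+2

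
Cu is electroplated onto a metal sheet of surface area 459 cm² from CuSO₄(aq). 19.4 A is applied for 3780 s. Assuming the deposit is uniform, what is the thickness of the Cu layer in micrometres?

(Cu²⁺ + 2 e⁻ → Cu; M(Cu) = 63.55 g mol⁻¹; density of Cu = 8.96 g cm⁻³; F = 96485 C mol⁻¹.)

58.7 μm

Q = I·t = 19.40 × 3780.0 = 73330 C; n(e⁻) = 0.7600 mol.
n(Cu) = n(e⁻)/2 = 0.3800 mol, so m = 0.3800 × 63.55 = 24.15 g.
Volume = m/ρ = 24.15 / 8.96 = 2.695 cm³.
Thickness = V/A = 2.695 / 459 = 0.00587 cm = 58.7 μm.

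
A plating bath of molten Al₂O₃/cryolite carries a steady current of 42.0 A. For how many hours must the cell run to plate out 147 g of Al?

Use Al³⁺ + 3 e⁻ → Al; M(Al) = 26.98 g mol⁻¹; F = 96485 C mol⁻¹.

10.4 h

n(Al) = m/M = 147 / 26.98 = 5.448 mol.
Each Al atom requires 3 electrons, so n(e⁻) = 3 × 5.448 = 16.35 mol.
Q = n(e⁻)·F = 16.35 × 96485 = 1577000 C.
t = Q/I = 1577000 / 42.00 A = 37550 s = 10.4 h.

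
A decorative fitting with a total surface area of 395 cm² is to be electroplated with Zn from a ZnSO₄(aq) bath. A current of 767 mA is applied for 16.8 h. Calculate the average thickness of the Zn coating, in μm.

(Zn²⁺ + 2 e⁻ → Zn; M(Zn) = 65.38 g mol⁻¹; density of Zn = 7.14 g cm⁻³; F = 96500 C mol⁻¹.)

Q = I·t = 0.7670 × 60480 = 46390 C; n(e⁻) = 0.4807 mol.
n(Zn) = n(e⁻)/2 = 0.2404 mol, so m = 0.2404 × 65.38 = 15.71 g.
Volume = m/ρ = 15.71 / 7.14 = 2.201 cm³.
Thickness = V/A = 2.201 / 395 = 0.00557 cm = 55.7 μm.

55.7 μm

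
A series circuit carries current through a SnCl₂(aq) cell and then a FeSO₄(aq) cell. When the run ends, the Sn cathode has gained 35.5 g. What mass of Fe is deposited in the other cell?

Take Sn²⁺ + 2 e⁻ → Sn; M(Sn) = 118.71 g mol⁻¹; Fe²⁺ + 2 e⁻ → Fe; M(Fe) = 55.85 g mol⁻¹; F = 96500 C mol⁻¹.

n(Sn) = 35.5 / 118.71 = 0.2990 mol.
Since Sn²⁺ + 2 e⁻ → Sn, n(e⁻) passed = 2 × 0.2990 = 0.5981 mol.
Cells in series carry the same charge, so the same 0.5981 mol of electrons passes through cell 2.
Fe²⁺ + 2 e⁻ → Fe, so n(Fe) = 0.5981 / 2 = 0.2990 mol.
m(Fe) = 0.2990 × 55.85 = 16.7 g.

16.7 g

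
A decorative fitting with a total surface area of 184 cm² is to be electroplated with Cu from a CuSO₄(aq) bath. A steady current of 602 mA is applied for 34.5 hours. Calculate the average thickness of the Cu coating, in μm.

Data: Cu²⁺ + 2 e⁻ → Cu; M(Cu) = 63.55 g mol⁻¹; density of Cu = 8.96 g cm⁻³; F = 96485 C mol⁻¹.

Q = I·t = 0.6020 × 124200 = 74770 C; n(e⁻) = 0.7749 mol.
n(Cu) = n(e⁻)/2 = 0.3875 mol, so m = 0.3875 × 63.55 = 24.62 g.
Volume = m/ρ = 24.62 / 8.96 = 2.748 cm³.
Thickness = V/A = 2.748 / 184 = 0.0149 cm = 149 μm.

149 μm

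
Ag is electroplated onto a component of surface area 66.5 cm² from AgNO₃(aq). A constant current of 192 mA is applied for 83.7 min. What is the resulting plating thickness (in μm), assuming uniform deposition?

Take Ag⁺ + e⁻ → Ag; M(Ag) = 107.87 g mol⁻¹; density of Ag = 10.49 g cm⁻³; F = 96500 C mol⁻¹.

Q = I·t = 0.1920 × 5022.0 = 964.2 C; n(e⁻) = 0.009992 mol.
n(Ag) = n(e⁻)/1 = 0.009992 mol, so m = 0.009992 × 107.87 = 1.078 g.
Volume = m/ρ = 1.078 / 10.49 = 0.1027 cm³.
Thickness = V/A = 0.1027 / 66.5 = 0.00155 cm = 15.5 μm.

15.5 μm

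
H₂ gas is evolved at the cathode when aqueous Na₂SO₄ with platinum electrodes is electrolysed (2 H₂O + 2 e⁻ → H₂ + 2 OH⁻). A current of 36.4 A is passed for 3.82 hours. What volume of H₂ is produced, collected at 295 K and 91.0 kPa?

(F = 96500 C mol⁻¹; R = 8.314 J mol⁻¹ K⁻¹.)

69.9 L

Q = I·t = 36.40 A × 13752 s = 500600 C.
n(e⁻) = Q/F = 500600 / 96500 = 5.187 mol.
2 electrons are transferred per H₂ molecule, so n(H₂) = 5.187 / 2 = 2.594 mol.
V = nRT/P = (2.594 × 8.314 × 295) / (91.0 × 10³ Pa) = 0.0699 m³ = 69.9 L.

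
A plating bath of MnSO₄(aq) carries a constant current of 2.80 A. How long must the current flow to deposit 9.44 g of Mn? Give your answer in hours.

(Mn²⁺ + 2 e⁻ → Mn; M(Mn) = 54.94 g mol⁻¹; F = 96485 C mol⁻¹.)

3.29 h

n(Mn) = m/M = 9.44 / 54.94 = 0.1718 mol.
Each Mn atom requires 2 electrons, so n(e⁻) = 2 × 0.1718 = 0.3436 mol.
Q = n(e⁻)·F = 0.3436 × 96485 = 33160 C.
t = Q/I = 33160 / 2.800 A = 11840 s = 3.29 h.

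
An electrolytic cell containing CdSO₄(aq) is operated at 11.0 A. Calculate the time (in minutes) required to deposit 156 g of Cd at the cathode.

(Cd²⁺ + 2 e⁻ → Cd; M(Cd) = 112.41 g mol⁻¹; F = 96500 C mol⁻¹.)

406 min

n(Cd) = m/M = 156 / 112.41 = 1.388 mol.
Each Cd atom requires 2 electrons, so n(e⁻) = 2 × 1.388 = 2.776 mol.
Q = n(e⁻)·F = 2.776 × 96500 = 267800 C.
t = Q/I = 267800 / 11.00 A = 24350 s = 406 min.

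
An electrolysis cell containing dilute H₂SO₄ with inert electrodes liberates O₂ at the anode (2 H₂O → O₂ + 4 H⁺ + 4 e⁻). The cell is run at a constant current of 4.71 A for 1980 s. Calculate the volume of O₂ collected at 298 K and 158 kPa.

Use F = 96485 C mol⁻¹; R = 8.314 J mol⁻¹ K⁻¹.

0.379 L

Q = I·t = 4.710 A × 1980.0 s = 9326 C.
n(e⁻) = Q/F = 9326 / 96485 = 0.09666 mol.
4 electrons are transferred per O₂ molecule, so n(O₂) = 0.09666 / 4 = 0.02416 mol.
V = nRT/P = (0.02416 × 8.314 × 298) / (158 × 10³ Pa) = 3.79 × 10⁻⁴ m³ = 0.379 L.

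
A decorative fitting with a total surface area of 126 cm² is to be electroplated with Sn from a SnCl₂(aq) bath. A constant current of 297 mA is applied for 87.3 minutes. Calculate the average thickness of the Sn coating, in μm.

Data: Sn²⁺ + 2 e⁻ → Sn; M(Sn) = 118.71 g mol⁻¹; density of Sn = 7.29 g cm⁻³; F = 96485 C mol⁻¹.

Q = I·t = 0.2970 × 5238.0 = 1556 C; n(e⁻) = 0.01612 mol.
n(Sn) = n(e⁻)/2 = 0.008062 mol, so m = 0.008062 × 118.71 = 0.9570 g.
Volume = m/ρ = 0.9570 / 7.29 = 0.1313 cm³.
Thickness = V/A = 0.1313 / 126 = 0.00104 cm = 10.4 μm.

10.4 μm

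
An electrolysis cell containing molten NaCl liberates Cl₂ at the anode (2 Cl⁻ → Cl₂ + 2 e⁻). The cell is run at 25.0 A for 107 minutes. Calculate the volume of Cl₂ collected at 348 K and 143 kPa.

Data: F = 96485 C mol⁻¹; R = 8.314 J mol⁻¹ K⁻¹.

Q = I·t = 25.00 A × 6420.0 s = 160500 C.
n(e⁻) = Q/F = 160500 / 96485 = 1.663 mol.
2 electrons are transferred per Cl₂ molecule, so n(Cl₂) = 1.663 / 2 = 0.8317 mol.
V = nRT/P = (0.8317 × 8.314 × 348) / (143 × 10³ Pa) = 0.0168 m³ = 16.8 L.

16.8 L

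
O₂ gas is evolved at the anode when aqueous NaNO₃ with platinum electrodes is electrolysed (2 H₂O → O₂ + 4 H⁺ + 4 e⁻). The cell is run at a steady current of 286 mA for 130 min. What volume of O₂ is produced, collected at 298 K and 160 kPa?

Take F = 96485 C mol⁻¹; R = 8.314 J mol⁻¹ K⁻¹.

0.0895 L

Q = I·t = 0.2860 A × 7800.0 s = 2231 C.
n(e⁻) = Q/F = 2231 / 96485 = 0.02312 mol.
4 electrons are transferred per O₂ molecule, so n(O₂) = 0.02312 / 4 = 0.005780 mol.
V = nRT/P = (0.005780 × 8.314 × 298) / (160 × 10³ Pa) = 8.95 × 10⁻⁵ m³ = 0.0895 L.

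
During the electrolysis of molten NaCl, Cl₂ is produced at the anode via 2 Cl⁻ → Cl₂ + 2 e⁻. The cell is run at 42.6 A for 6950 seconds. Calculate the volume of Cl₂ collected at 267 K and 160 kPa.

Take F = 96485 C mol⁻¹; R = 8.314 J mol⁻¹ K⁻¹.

Q = I·t = 42.60 A × 6950.0 s = 296100 C.
n(e⁻) = Q/F = 296100 / 96485 = 3.069 mol.
2 electrons are transferred per Cl₂ molecule, so n(Cl₂) = 3.069 / 2 = 1.534 mol.
V = nRT/P = (1.534 × 8.314 × 267) / (160 × 10³ Pa) = 0.0213 m³ = 21.3 L.

21.3 L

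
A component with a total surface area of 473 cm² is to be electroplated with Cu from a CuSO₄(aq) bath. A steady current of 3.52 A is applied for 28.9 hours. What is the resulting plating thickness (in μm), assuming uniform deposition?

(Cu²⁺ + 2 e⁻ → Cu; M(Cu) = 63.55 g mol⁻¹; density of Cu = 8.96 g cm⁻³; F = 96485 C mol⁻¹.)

Q = I·t = 3.520 × 104040 = 366200 C; n(e⁻) = 3.796 mol.
n(Cu) = n(e⁻)/2 = 1.898 mol, so m = 1.898 × 63.55 = 120.6 g.
Volume = m/ρ = 120.6 / 8.96 = 13.46 cm³.
Thickness = V/A = 13.46 / 473 = 0.0285 cm = 285 μm.

285 μm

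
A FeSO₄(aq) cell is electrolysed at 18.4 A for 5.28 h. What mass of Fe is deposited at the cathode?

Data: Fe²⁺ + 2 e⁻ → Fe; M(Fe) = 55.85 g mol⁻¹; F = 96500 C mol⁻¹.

101 g

Q = I·t = 18.40 A × 19008 s = 349700 C.
n(e⁻) = Q/F = 349700 / 96500 = 3.624 mol.
Fe²⁺ + 2 e⁻ → Fe, so n(Fe) = n(e⁻)/2 = 1.812 mol.
m = n·M = 1.812 × 55.85 = 101 g.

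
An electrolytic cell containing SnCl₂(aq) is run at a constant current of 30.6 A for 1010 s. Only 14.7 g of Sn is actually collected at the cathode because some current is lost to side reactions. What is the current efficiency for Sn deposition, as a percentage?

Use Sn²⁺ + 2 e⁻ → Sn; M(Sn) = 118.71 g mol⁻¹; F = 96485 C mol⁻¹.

Q = I·t = 30.60 × 1010.0 = 30910 C; n(e⁻) = 30910/96485 = 0.3203 mol.
Theoretical n(Sn) = n(e⁻)/2 = 0.1602 mol, i.e. m_theo = 0.1602 × 118.71 = 19.01 g.
Efficiency = m_actual / m_theo = 14.7 / 19.01 = 77.3 %.

77.3 %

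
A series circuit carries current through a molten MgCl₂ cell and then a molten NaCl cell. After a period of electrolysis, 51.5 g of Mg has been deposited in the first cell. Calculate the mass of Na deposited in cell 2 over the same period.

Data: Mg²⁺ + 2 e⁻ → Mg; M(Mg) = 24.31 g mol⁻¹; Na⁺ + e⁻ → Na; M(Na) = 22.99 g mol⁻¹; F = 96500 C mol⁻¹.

n(Mg) = 51.5 / 24.31 = 2.118 mol.
Since Mg²⁺ + 2 e⁻ → Mg, n(e⁻) passed = 2 × 2.118 = 4.237 mol.
Cells in series carry the same charge, so the same 4.237 mol of electrons passes through cell 2.
Na⁺ + e⁻ → Na, so n(Na) = 4.237 / 1 = 4.237 mol.
m(Na) = 4.237 × 22.99 = 97.4 g.

97.4 g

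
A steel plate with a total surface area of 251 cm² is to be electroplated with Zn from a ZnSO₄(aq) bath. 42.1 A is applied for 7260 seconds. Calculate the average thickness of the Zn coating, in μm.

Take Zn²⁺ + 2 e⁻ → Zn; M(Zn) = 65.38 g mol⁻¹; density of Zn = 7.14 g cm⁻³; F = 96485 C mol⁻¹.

578 μm

Q = I·t = 42.10 × 7260.0 = 305600 C; n(e⁻) = 3.168 mol.
n(Zn) = n(e⁻)/2 = 1.584 mol, so m = 1.584 × 65.38 = 103.6 g.
Volume = m/ρ = 103.6 / 7.14 = 14.50 cm³.
Thickness = V/A = 14.50 / 251 = 0.0578 cm = 578 μm.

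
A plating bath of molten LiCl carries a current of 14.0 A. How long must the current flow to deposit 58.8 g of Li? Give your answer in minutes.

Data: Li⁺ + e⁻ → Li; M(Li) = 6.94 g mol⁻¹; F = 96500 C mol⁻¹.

n(Li) = m/M = 58.8 / 6.94 = 8.473 mol.
Each Li atom requires 1 electron, so n(e⁻) = 1 × 8.473 = 8.473 mol.
Q = n(e⁻)·F = 8.473 × 96500 = 817600 C.
t = Q/I = 817600 / 14.00 A = 58400 s = 973 min.

973 min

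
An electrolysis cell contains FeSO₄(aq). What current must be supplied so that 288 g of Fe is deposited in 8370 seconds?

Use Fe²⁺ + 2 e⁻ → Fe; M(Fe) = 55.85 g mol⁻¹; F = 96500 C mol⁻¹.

119 A

n(Fe) = 288 / 55.85 = 5.157 mol.
n(e⁻) = 2 × 5.157 = 10.31 mol.
Q = n(e⁻)·F = 10.31 × 96500 = 995200 C.
I = Q/t = 995200 / 8370.0 s = 119 A.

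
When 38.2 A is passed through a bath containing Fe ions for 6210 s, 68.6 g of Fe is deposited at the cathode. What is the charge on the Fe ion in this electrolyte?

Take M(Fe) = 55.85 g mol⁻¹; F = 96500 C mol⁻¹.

+2

Q = I·t = 38.20 A × 6210.0 s = 237200 C, so n(e⁻) = 237200/96500 = 2.458 mol.
n(Fe) deposited = 68.6 / 55.85 = 1.228 mol.
Electrons per atom = n(e⁻)/n(Fe) = 2.458 / 1.228 = 2.00 ≈ 2, so the ion is Fe²⁺.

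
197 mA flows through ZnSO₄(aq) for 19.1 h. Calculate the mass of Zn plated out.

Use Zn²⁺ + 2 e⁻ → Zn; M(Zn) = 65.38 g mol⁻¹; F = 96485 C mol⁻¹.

4.59 g

Q = I·t = 0.1970 A × 68760 s = 13550 C.
n(e⁻) = Q/F = 13550 / 96485 = 0.1404 mol.
Zn²⁺ + 2 e⁻ → Zn, so n(Zn) = n(e⁻)/2 = 0.07020 mol.
m = n·M = 0.07020 × 65.38 = 4.59 g.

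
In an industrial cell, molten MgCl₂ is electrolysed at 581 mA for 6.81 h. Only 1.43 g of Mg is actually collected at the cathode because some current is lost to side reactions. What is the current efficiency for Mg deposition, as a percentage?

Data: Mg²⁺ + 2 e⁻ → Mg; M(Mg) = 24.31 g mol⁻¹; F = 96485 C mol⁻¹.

79.7 %

Q = I·t = 0.5810 × 24516 = 14240 C; n(e⁻) = 14240/96485 = 0.1476 mol.
Theoretical n(Mg) = n(e⁻)/2 = 0.07381 mol, i.e. m_theo = 0.07381 × 24.31 = 1.794 g.
Efficiency = m_actual / m_theo = 1.43 / 1.794 = 79.7 %.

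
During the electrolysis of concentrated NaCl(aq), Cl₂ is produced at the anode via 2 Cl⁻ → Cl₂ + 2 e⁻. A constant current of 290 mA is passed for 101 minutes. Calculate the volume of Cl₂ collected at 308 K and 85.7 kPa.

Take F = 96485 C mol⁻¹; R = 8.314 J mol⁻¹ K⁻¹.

0.272 L

Q = I·t = 0.2900 A × 6060.0 s = 1757 C.
n(e⁻) = Q/F = 1757 / 96485 = 0.01821 mol.
2 electrons are transferred per Cl₂ molecule, so n(Cl₂) = 0.01821 / 2 = 0.009107 mol.
V = nRT/P = (0.009107 × 8.314 × 308) / (85.7 × 10³ Pa) = 2.72 × 10⁻⁴ m³ = 0.272 L.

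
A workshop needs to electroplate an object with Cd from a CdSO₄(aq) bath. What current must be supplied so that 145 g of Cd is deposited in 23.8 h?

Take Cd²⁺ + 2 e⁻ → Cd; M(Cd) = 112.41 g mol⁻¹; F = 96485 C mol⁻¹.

n(Cd) = 145 / 112.41 = 1.290 mol.
n(e⁻) = 2 × 1.290 = 2.580 mol.
Q = n(e⁻)·F = 2.580 × 96485 = 248900 C.
I = Q/t = 248900 / 85680 s = 2.91 A.

2.91 A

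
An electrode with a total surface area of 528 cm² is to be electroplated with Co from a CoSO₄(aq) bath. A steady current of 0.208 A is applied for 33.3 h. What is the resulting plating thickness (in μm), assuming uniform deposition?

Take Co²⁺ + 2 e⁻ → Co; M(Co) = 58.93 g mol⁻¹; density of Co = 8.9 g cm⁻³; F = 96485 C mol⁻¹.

16.2 μm

Q = I·t = 0.2080 × 119880 = 24940 C; n(e⁻) = 0.2584 mol.
n(Co) = n(e⁻)/2 = 0.1292 mol, so m = 0.1292 × 58.93 = 7.615 g.
Volume = m/ρ = 7.615 / 8.9 = 0.8556 cm³.
Thickness = V/A = 0.8556 / 528 = 0.00162 cm = 16.2 μm.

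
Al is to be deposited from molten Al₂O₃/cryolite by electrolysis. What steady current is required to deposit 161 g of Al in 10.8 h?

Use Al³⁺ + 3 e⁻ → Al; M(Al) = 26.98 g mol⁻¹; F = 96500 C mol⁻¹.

44.4 A

n(Al) = 161 / 26.98 = 5.967 mol.
n(e⁻) = 3 × 5.967 = 17.90 mol.
Q = n(e⁻)·F = 17.90 × 96500 = 1728000 C.
I = Q/t = 1728000 / 38880 s = 44.4 A.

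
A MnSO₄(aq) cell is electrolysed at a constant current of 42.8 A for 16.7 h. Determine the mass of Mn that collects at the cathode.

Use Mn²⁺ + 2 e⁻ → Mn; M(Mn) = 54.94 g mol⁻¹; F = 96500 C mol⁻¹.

Q = I·t = 42.80 A × 60120 s = 2573000 C.
n(e⁻) = Q/F = 2573000 / 96500 = 26.66 mol.
Mn²⁺ + 2 e⁻ → Mn, so n(Mn) = n(e⁻)/2 = 13.33 mol.
m = n·M = 13.33 × 54.94 = 732 g.

732 g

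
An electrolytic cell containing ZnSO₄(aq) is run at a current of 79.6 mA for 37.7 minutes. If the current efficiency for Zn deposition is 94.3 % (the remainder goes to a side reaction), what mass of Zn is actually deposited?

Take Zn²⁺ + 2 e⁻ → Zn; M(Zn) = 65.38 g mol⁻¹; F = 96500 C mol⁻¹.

Q = I·t = 0.07960 × 2262.0 = 180.1 C.
n(e⁻) = 180.1/96500 = 0.001866 mol; theoretically n(Zn) = 0.001866/2 = 0.0009329 mol, m_theo = 0.06099 g.
At 94.3 % efficiency, m_actual = 0.943 × 0.06099 = 0.0575 g.

0.0575 g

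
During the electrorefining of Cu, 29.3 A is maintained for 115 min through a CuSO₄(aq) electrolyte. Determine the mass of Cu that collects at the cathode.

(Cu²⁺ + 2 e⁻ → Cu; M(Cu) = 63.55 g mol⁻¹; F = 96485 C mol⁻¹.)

66.6 g

Q = I·t = 29.30 A × 6900.0 s = 202200 C.
n(e⁻) = Q/F = 202200 / 96485 = 2.095 mol.
Cu²⁺ + 2 e⁻ → Cu, so n(Cu) = n(e⁻)/2 = 1.048 mol.
m = n·M = 1.048 × 63.55 = 66.6 g.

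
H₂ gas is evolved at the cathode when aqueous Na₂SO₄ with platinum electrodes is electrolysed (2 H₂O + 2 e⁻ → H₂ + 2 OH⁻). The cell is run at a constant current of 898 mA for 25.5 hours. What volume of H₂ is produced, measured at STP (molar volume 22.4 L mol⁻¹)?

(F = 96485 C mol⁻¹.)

9.57 L

Q = I·t = 0.8980 A × 91800 s = 82440 C.
n(e⁻) = Q/F = 82440 / 96485 = 0.8544 mol.
2 electrons are transferred per H₂ molecule, so n(H₂) = 0.8544 / 2 = 0.4272 mol.
V = n × V_m = 0.4272 × 22.4 = 9.57 L.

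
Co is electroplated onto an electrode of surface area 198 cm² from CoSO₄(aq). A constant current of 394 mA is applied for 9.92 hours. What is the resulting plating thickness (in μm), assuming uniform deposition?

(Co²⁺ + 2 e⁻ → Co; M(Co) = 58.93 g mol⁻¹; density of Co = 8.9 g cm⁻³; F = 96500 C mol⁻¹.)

24.4 μm

Q = I·t = 0.3940 × 35712 = 14070 C; n(e⁻) = 0.1458 mol.
n(Co) = n(e⁻)/2 = 0.07290 mol, so m = 0.07290 × 58.93 = 4.296 g.
Volume = m/ρ = 4.296 / 8.9 = 0.4827 cm³.
Thickness = V/A = 0.4827 / 198 = 0.00244 cm = 24.4 μm.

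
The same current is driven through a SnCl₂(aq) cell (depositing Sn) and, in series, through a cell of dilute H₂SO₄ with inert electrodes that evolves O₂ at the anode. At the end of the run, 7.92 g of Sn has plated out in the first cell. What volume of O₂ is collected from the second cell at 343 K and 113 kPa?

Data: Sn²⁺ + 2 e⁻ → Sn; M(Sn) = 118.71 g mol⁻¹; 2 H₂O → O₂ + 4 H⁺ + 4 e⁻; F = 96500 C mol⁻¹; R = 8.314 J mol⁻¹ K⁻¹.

n(Sn) = 7.92 / 118.71 = 0.06672 mol, so n(e⁻) = 2 × 0.06672 = 0.1334 mol.
The cells are in series, so the same 0.1334 mol of electrons passes through the second cell.
2 H₂O → O₂ + 4 H⁺ + 4 e⁻ — 4 mol e⁻ per mol O₂, so n(O₂) = 0.1334/4 = 0.03336 mol.
V = nRT/P = (0.03336 × 8.314 × 343) / (113 × 10³) = 8.42 × 10⁻⁴ m³ = 0.842 L.

0.842 L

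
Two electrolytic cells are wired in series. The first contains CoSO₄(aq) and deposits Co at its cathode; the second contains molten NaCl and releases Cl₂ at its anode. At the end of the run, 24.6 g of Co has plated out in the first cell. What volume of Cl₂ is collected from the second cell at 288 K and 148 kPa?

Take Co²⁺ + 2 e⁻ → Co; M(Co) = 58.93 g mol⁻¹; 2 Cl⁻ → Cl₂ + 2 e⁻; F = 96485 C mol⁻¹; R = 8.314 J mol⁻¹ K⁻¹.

n(Co) = 24.6 / 58.93 = 0.4174 mol, so n(e⁻) = 2 × 0.4174 = 0.8349 mol.
The cells are in series, so the same 0.8349 mol of electrons passes through the second cell.
2 Cl⁻ → Cl₂ + 2 e⁻ — 2 mol e⁻ per mol Cl₂, so n(Cl₂) = 0.8349/2 = 0.4174 mol.
V = nRT/P = (0.4174 × 8.314 × 288) / (148 × 10³) = 0.00675 m³ = 6.75 L.

6.75 L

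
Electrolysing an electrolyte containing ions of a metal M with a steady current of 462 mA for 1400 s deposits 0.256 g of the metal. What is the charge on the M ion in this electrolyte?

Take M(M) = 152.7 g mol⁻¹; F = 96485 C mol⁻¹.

+4

Q = I·t = 0.4620 A × 1400.0 s = 646.8 C, so n(e⁻) = 646.8/96485 = 0.006704 mol.
n(M) deposited = 0.256 / 152.7 = 0.001676 mol.
Electrons per atom = n(e⁻)/n(M) = 0.006704 / 0.001676 = 4.00 ≈ 4, so the ion is M⁴⁺.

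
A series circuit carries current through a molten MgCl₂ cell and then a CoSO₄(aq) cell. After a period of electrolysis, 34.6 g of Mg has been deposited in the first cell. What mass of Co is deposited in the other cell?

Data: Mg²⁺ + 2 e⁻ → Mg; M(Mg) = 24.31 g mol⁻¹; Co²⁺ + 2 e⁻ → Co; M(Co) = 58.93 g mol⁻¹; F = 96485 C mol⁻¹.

83.9 g

n(Mg) = 34.6 / 24.31 = 1.423 mol.
Since Mg²⁺ + 2 e⁻ → Mg, n(e⁻) passed = 2 × 1.423 = 2.847 mol.
Cells in series carry the same charge, so the same 2.847 mol of electrons passes through cell 2.
Co²⁺ + 2 e⁻ → Co, so n(Co) = 2.847 / 2 = 1.423 mol.
m(Co) = 1.423 × 58.93 = 83.9 g.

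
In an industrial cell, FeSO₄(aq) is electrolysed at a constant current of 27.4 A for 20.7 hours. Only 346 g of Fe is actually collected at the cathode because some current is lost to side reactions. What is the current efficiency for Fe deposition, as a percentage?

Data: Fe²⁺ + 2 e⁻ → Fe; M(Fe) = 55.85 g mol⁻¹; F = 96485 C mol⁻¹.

Q = I·t = 27.40 × 74520 = 2042000 C; n(e⁻) = 2042000/96485 = 21.16 mol.
Theoretical n(Fe) = n(e⁻)/2 = 10.58 mol, i.e. m_theo = 10.58 × 55.85 = 591.0 g.
Efficiency = m_actual / m_theo = 346 / 591.0 = 58.5 %.

58.5 %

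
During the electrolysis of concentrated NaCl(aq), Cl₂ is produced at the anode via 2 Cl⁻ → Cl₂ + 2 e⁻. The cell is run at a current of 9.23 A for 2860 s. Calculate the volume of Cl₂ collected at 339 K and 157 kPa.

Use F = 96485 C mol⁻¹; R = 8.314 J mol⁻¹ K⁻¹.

2.46 L

Q = I·t = 9.230 A × 2860.0 s = 26400 C.
n(e⁻) = Q/F = 26400 / 96485 = 0.2736 mol.
2 electrons are transferred per Cl₂ molecule, so n(Cl₂) = 0.2736 / 2 = 0.1368 mol.
V = nRT/P = (0.1368 × 8.314 × 339) / (157 × 10³ Pa) = 0.00246 m³ = 2.46 L.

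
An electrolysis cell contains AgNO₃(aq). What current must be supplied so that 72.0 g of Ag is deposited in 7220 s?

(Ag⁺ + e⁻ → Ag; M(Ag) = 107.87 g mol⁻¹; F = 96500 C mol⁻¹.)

8.92 A

n(Ag) = 72.0 / 107.87 = 0.6675 mol.
n(e⁻) = 1 × 0.6675 = 0.6675 mol.
Q = n(e⁻)·F = 0.6675 × 96500 = 64410 C.
I = Q/t = 64410 / 7220.0 s = 8.92 A.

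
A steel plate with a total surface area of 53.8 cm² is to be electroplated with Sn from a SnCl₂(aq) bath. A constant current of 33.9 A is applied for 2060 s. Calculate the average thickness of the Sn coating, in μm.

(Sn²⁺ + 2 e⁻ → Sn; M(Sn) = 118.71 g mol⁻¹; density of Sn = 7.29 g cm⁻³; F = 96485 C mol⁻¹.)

Q = I·t = 33.90 × 2060.0 = 69830 C; n(e⁻) = 0.7238 mol.
n(Sn) = n(e⁻)/2 = 0.3619 mol, so m = 0.3619 × 118.71 = 42.96 g.
Volume = m/ρ = 42.96 / 7.29 = 5.893 cm³.
Thickness = V/A = 5.893 / 53.8 = 0.110 cm = 1100 μm.

1100 μm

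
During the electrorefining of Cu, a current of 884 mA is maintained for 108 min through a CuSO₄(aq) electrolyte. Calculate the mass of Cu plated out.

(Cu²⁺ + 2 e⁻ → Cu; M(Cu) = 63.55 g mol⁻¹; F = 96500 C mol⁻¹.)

1.89 g

Q = I·t = 0.8840 A × 6480.0 s = 5728 C.
n(e⁻) = Q/F = 5728 / 96500 = 0.05936 mol.
Cu²⁺ + 2 e⁻ → Cu, so n(Cu) = n(e⁻)/2 = 0.02968 mol.
m = n·M = 0.02968 × 63.55 = 1.89 g.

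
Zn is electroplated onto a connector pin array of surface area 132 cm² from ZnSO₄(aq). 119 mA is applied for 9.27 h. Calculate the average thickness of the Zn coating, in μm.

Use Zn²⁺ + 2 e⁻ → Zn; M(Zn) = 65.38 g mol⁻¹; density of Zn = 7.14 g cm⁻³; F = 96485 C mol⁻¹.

Q = I·t = 0.1190 × 33372 = 3971 C; n(e⁻) = 0.04116 mol.
n(Zn) = n(e⁻)/2 = 0.02058 mol, so m = 0.02058 × 65.38 = 1.346 g.
Volume = m/ρ = 1.346 / 7.14 = 0.1884 cm³.
Thickness = V/A = 0.1884 / 132 = 0.00143 cm = 14.3 μm.

14.3 μm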